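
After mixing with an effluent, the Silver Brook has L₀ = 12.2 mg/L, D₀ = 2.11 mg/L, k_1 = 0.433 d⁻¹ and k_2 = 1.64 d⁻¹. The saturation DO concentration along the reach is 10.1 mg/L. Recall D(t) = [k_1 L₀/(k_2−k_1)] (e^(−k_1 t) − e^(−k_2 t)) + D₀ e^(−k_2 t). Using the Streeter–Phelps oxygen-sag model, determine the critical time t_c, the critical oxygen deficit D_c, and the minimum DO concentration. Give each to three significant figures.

At the critical point dD/dt = 0, so k_1 L₀ e^(−k_1 t) = k_2 D. Substituting D(t) from the Streeter–Phelps equation and solving for t gives
t_c = ln[(k_2/k_1)(1 − D₀(k_2−k_1)/(k_1 L₀))] / (k_2−k_1).
Here k_2−k_1 = 1.207 d⁻¹ and 1 − D₀(k_2−k_1)/(k_1 L₀) = 1 − 2.11×1.207/(0.433×12.2) = 0.5179, so
t_c = ln(3.788 × 0.5179) / 1.207 = 0.6737 / 1.207 = 0.5582 d.
D_c = (k_1/k_2) L₀ e^(−k_1 t_c) = (0.433/1.64) × 12.2 × e^(−0.433×0.5582) = 0.2640 × 12.2 × 0.7853 = 2.530 mg/L.
Minimum DO = C_s − D_c = 10.1 − 2.530 = 7.570 mg/L.

t_c ≈ 0.558 d; D_c ≈ 2.53 mg/L; min DO ≈ 7.57 mg/L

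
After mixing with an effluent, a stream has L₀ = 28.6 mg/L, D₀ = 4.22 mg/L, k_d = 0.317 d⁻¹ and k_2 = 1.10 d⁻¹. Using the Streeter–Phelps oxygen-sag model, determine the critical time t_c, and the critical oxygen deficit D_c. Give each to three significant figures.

With k_2/k_d = 3.470 and 1 − D₀(k_2−k_d)/(k_d L₀) = 0.6355,
t_c = ln(3.470 × 0.6355) / (1.10 − 0.317) = ln(2.205) / 0.7830 = 0.7909/0.7830 = 1.010 d.
L(t_c) = L₀ e^(−k_d t_c) = 28.6 × 0.7260 = 20.76 mg/L, and at the critical point k_2 D_c = k_d L, so D_c = (0.317/1.10) × 20.76 = 5.984 mg/L.

t_c ≈ 1.01 d; D_c ≈ 5.98 mg/L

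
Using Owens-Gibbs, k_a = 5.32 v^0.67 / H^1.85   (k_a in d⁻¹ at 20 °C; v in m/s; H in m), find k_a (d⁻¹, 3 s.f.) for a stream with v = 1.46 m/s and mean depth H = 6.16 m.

k_a = 5.32 × 1.46^0.67 / 6.16^1.85 = 5.32 × 1.289 / 28.89 = 0.2373 d⁻¹.

k_a ≈ 0.237 d⁻¹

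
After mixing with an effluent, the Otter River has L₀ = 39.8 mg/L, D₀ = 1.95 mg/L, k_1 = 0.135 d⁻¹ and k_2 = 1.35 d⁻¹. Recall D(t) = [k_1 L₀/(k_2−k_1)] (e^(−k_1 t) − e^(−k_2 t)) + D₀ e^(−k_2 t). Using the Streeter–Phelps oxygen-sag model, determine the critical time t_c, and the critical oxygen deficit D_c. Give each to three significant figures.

t_c ≈ 1.42 d; D_c ≈ 3.29 mg/L

At the critical point dD/dt = 0, so k_1 L₀ e^(−k_1 t) = k_2 D. Substituting D(t) from the Streeter–Phelps equation and solving for t gives
t_c = ln[(k_2/k_1)(1 − D₀(k_2−k_1)/(k_1 L₀))] / (k_2−k_1).
Here k_2−k_1 = 1.215 d⁻¹ and 1 − D₀(k_2−k_1)/(k_1 L₀) = 1 − 1.95×1.215/(0.135×39.8) = 0.5590, so
t_c = ln(10.00 × 0.5590) / 1.215 = 1.721 / 1.215 = 1.417 d.
L(t_c) = L₀ e^(−k_1 t_c) = 39.8 × 0.8259 = 32.87 mg/L, and at the critical point k_2 D_c = k_1 L, so D_c = (0.135/1.35) × 32.87 = 3.287 mg/L.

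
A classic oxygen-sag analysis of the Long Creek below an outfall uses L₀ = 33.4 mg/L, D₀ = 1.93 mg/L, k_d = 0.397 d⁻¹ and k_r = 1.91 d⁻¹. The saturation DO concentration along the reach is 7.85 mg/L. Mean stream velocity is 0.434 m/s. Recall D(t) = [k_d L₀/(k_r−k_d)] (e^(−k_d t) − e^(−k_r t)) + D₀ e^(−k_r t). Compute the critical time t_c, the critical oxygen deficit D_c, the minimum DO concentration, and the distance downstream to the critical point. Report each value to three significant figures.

At the critical point dD/dt = 0, so k_d L₀ e^(−k_d t) = k_r D. Substituting D(t) from the Streeter–Phelps equation and solving for t gives
t_c = ln[(k_r/k_d)(1 − D₀(k_r−k_d)/(k_d L₀))] / (k_r−k_d).
Here k_r−k_d = 1.513 d⁻¹ and 1 − D₀(k_r−k_d)/(k_d L₀) = 1 − 1.93×1.513/(0.397×33.4) = 0.7798, so
t_c = ln(4.811 × 0.7798) / 1.513 = 1.322 / 1.513 = 0.8739 d.
L(t_c) = L₀ e^(−k_d t_c) = 33.4 × 0.7069 = 23.61 mg/L, and at the critical point k_r D_c = k_d L, so D_c = (0.397/1.91) × 23.61 = 4.907 mg/L.
Minimum DO = C_s − D_c = 7.85 − 4.907 = 2.943 mg/L.
x_c = v t_c = 0.434 m/s × 0.8739 d × 86400 s/d = 32770 m ≈ 32.8 km.

t_c ≈ 0.874 d; D_c ≈ 4.91 mg/L; min DO ≈ 2.94 mg/L; x_c ≈ 32.8 km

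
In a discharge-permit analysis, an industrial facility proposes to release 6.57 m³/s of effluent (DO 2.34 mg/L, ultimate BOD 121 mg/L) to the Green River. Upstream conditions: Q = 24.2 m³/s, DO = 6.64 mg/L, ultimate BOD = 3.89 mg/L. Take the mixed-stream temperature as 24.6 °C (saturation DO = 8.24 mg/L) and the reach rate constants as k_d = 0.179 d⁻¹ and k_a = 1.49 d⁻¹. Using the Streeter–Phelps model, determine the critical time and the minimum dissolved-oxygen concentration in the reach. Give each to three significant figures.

Mixed DO = (24.2×6.64 + 6.57×2.34)/(24.2+6.57) = 176.1/30.77 = 5.722 mg/L.
Mixed L₀ = (24.2×3.89 + 6.57×121)/(30.77) = 889.1/30.77 = 28.90 mg/L.
Initial deficit D₀ = C_s − DO₀ = 8.24 − 5.722 = 2.518 mg/L.
t_c = (1/1.311) ln[(1.49/0.179)(1 − 2.518×1.311/(0.179×28.90))] = 0.7628 × ln(3.011) = 0.8408 d.
D_c = (0.179/1.49) × 28.90 × e^(−0.179×0.8408) = 0.1201 × 28.90 × 0.8603 = 2.986 mg/L.
Minimum DO = 8.24 − 2.986 = 5.254 mg/L.

t_c ≈ 0.841 d; minimum DO ≈ 5.25 mg/L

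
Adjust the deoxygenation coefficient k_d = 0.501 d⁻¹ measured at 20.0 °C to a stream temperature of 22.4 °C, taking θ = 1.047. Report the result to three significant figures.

k_d ≈ 0.559 d⁻¹

k_d(T₂) = k_d(T₁) · θ^(T₂−T₁) = 0.501 × 1.047^(22.4−20.0)
= 0.501 × 1.047^2.40 = 0.501 × 1.117 = 0.5594 d⁻¹.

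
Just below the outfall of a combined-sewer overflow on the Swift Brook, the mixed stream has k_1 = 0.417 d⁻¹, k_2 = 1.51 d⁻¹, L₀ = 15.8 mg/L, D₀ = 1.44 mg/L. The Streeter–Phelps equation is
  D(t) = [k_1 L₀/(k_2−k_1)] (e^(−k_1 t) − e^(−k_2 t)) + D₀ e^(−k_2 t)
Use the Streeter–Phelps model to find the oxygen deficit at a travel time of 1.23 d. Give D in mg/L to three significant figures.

k_1 L₀/(k_2−k_1) = 0.417×15.8/(1.51−0.417) = 6.589/1.093 = 6.028 mg/L.
e^(−k_1 t) = e^(−0.417×1.230) = 0.5988; e^(−k_2 t) = e^(−1.51×1.230) = 0.1561.
D = 6.028 × (0.5988 − 0.1561) + 1.44 × 0.1561 = 2.668 + 0.2248 = 2.893 mg/L.

D ≈ 2.89 mg/L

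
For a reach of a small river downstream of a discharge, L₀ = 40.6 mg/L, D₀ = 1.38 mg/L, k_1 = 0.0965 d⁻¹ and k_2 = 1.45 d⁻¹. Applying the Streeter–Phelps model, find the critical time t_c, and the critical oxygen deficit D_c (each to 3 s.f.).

t_c ≈ 1.52 d; D_c ≈ 2.33 mg/L

t_c = [1/(k_2−k_1)] ln[(k_2/k_1)(1 − D₀(k_2−k_1)/(k_1 L₀))]
= [1/(1.45−0.0965)] ln[(1.45/0.0965)(1 − 1.38×1.353/(0.0965×40.6))]
= (1/1.353) ln[15.03 × 0.5233] = 0.7388 × ln(7.862) = 0.7388 × 2.062 = 1.524 d.
D_c = (k_1/k_2) L₀ e^(−k_1 t_c) = (0.0965/1.45) × 40.6 × e^(−0.0965×1.524) = 0.06655 × 40.6 × 0.8633 = 2.333 mg/L.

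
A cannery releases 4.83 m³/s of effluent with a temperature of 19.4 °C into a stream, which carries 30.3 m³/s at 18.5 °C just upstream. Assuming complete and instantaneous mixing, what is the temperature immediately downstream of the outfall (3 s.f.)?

18.6 °C

Flow-weighted mixing: C = (Q_r C_r + Q_w C_w)/(Q_r + Q_w)
= (30.3×18.5 + 4.83×19.4)/(30.3 + 4.83) = 654.3/35.13 = 18.62 °C.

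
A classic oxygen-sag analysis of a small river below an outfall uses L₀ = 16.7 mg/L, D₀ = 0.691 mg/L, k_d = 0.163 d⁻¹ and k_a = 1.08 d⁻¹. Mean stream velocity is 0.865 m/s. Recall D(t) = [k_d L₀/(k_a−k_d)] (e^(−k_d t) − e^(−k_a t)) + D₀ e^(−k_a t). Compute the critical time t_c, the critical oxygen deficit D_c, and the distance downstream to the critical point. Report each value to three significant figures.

t_c = [1/(k_a−k_d)] ln[(k_a/k_d)(1 − D₀(k_a−k_d)/(k_d L₀))]
= [1/(1.08−0.163)] ln[(1.08/0.163)(1 − 0.691×0.9170/(0.163×16.7))]
= (1/0.9170) ln[6.626 × 0.7672] = 1.091 × ln(5.083) = 1.091 × 1.626 = 1.773 d.
L(t_c) = L₀ e^(−k_d t_c) = 16.7 × 0.7490 = 12.51 mg/L, and at the critical point k_a D_c = k_d L, so D_c = (0.163/1.08) × 12.51 = 1.888 mg/L.
x_c = v t_c = 0.865 m/s × 1.773 d × 86400 s/d = 132500 m ≈ 133 km.

t_c ≈ 1.77 d; D_c ≈ 1.89 mg/L; x_c ≈ 133 km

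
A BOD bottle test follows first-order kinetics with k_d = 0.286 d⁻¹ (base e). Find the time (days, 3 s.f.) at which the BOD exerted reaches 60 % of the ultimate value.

t ≈ 3.20 d

y/L₀ = 1 − e^(−k_d t) = 0.60 ⇒ e^(−k_d t) = 0.400
t = −ln(0.400) / 0.286 = 0.9163 / 0.286 = 3.204 d.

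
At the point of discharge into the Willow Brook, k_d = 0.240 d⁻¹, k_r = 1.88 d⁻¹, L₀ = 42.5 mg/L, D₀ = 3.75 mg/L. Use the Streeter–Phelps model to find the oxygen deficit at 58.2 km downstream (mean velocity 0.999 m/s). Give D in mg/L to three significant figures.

D ≈ 4.60 mg/L

Travel time t = x/v = 58.2 km / (0.999 m/s) = 58200 m / 0.999 m/s = 58260 s = 0.6743 d.
k_d L₀/(k_r−k_d) = 0.240×42.5/(1.88−0.240) = 10.20/1.640 = 6.220 mg/L.
e^(−k_d t) = e^(−0.240×0.6743) = 0.8506; e^(−k_r t) = e^(−1.88×0.6743) = 0.2815.
D = 6.220 × (0.8506 − 0.2815) + 3.75 × 0.2815 = 3.540 + 1.056 = 4.595 mg/L.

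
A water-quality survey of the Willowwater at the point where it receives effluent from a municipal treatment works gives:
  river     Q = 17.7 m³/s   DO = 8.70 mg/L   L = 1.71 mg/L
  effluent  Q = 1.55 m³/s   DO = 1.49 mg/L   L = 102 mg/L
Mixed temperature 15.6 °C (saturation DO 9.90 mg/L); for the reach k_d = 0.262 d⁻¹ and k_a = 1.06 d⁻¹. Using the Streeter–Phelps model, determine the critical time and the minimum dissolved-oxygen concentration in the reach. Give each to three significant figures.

t_c ≈ 0.739 d; minimum DO ≈ 7.91 mg/L

Mixed DO = (17.7×8.70 + 1.55×1.49)/(17.7+1.55) = 156.3/19.25 = 8.119 mg/L.
Mixed L₀ = (17.7×1.71 + 1.55×102)/(19.25) = 188.4/19.25 = 9.785 mg/L.
Initial deficit D₀ = C_s − DO₀ = 9.90 − 8.119 = 1.781 mg/L.
t_c = (1/0.7980) ln[(1.06/0.262)(1 − 1.781×0.7980/(0.262×9.785))] = 1.253 × ln(1.804) = 0.7390 d.
D_c = (0.262/1.06) × 9.785 × e^(−0.262×0.7390) = 0.2472 × 9.785 × 0.8240 = 1.993 mg/L.
Minimum DO = 9.90 − 1.993 = 7.907 mg/L.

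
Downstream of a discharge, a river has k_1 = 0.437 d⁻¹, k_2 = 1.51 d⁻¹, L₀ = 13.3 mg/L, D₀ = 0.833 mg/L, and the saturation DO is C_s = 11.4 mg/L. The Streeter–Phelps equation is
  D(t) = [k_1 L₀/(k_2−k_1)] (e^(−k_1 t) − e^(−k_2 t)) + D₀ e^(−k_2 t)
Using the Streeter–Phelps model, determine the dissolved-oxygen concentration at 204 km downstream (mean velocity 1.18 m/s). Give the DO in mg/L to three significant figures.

Travel time t = x/v = 204 km / (1.18 m/s) = 204000 m / 1.18 m/s = 172900 s = 2.001 d.
k_1 L₀/(k_2−k_1) = 0.437×13.3/(1.51−0.437) = 5.812/1.073 = 5.417 mg/L.
e^(−k_1 t) = e^(−0.437×2.001) = 0.4171; e^(−k_2 t) = e^(−1.51×2.001) = 0.04873.
D = 5.417 × (0.4171 − 0.04873) + 0.833 × 0.04873 = 1.995 + 0.04059 = 2.036 mg/L.
DO = C_s − D = 11.4 − 2.036 = 9.364 mg/L.

DO ≈ 9.36 mg/L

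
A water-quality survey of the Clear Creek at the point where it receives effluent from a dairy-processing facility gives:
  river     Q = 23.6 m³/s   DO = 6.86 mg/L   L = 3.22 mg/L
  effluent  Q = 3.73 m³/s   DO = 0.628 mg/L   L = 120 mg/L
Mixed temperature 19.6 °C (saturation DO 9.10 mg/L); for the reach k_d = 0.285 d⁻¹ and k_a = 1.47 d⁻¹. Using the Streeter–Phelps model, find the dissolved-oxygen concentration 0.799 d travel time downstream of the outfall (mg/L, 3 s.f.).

Mixed DO = (23.6×6.86 + 3.73×0.628)/(23.6+3.73) = 164.2/27.33 = 6.009 mg/L.
Mixed L₀ = (23.6×3.22 + 3.73×120)/(27.33) = 523.6/27.33 = 19.16 mg/L.
Initial deficit D₀ = C_s − DO₀ = 9.10 − 6.009 = 3.091 mg/L.
D(0.799) = [0.285×19.16/(1.47−0.285)](e^(−0.285×0.799) − e^(−1.47×0.799)) + 3.091 e^(−1.47×0.799)
= 4.608 × (0.7964 − 0.3090) + 3.091 × 0.3090 = 3.201 mg/L.
DO = 9.10 − 3.201 = 5.899 mg/L.

DO ≈ 5.90 mg/L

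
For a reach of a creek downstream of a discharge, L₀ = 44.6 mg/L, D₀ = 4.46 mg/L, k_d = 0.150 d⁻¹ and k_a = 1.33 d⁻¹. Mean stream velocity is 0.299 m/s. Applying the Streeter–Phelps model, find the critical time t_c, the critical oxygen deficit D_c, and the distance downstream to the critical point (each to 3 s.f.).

With k_a/k_d = 8.867 and 1 − D₀(k_a−k_d)/(k_d L₀) = 0.2133,
t_c = ln(8.867 × 0.2133) / (1.33 − 0.150) = ln(1.892) / 1.180 = 0.6374/1.180 = 0.5402 d.
D_c = (k_d/k_a) L₀ e^(−k_d t_c) = (0.150/1.33) × 44.6 × e^(−0.150×0.5402) = 0.1128 × 44.6 × 0.9222 = 4.639 mg/L.
x_c = v t_c = 0.299 m/s × 0.5402 d × 86400 s/d = 13950 m ≈ 14.0 km.

t_c ≈ 0.540 d; D_c ≈ 4.64 mg/L; x_c ≈ 14.0 km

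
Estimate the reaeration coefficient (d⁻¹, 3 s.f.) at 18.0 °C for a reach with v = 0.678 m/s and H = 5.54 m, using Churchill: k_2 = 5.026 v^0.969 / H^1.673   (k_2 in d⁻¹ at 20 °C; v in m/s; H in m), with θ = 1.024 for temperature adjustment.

k_2(20) = 5.026 × 0.678^0.969 / 5.54^1.673 = 5.026 × 0.6862 / 17.53 = 0.1967 d⁻¹.
k_2(18.0) = 0.1967 × 1.024^(18.0−20) = 0.1967 × 0.9537 = 0.1876 d⁻¹.

k_2 ≈ 0.188 d⁻¹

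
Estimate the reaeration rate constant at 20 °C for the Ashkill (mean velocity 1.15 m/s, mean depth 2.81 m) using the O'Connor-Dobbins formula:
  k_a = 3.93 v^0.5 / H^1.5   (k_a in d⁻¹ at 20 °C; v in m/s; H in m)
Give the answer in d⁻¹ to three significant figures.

k_a = 3.93 × 1.15^0.5 / 2.81^1.5 = 3.93 × 1.072 / 4.710 = 0.8947 d⁻¹.

k_a ≈ 0.895 d⁻¹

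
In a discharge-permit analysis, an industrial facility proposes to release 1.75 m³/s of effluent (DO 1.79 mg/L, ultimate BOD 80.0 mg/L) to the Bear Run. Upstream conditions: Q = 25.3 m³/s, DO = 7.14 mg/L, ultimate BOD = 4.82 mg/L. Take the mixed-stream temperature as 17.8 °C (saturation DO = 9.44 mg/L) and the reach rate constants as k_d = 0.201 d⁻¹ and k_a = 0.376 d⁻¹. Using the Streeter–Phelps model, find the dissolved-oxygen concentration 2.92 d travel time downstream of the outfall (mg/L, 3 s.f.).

DO ≈ 6.08 mg/L

Mixed DO = (25.3×7.14 + 1.75×1.79)/(25.3+1.75) = 183.8/27.05 = 6.794 mg/L.
Mixed L₀ = (25.3×4.82 + 1.75×80.0)/(27.05) = 261.9/27.05 = 9.684 mg/L.
Initial deficit D₀ = C_s − DO₀ = 9.44 − 6.794 = 2.646 mg/L.
D(2.92) = [0.201×9.684/(0.376−0.201)](e^(−0.201×2.92) − e^(−0.376×2.92)) + 2.646 e^(−0.376×2.92)
= 11.12 × (0.5560 − 0.3336) + 2.646 × 0.3336 = 3.357 mg/L.
DO = 9.44 − 3.357 = 6.083 mg/L.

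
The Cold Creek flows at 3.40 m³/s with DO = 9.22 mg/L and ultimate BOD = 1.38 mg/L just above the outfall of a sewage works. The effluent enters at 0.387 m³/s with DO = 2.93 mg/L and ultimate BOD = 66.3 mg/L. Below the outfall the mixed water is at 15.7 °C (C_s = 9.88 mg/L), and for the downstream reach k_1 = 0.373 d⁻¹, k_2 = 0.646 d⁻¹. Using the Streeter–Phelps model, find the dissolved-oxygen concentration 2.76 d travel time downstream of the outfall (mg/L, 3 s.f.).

DO ≈ 7.59 mg/L

Mixed DO = (3.40×9.22 + 0.387×2.93)/(3.40+0.387) = 32.48/3.787 = 8.577 mg/L.
Mixed L₀ = (3.40×1.38 + 0.387×66.3)/(3.787) = 30.35/3.787 = 8.014 mg/L.
Initial deficit D₀ = C_s − DO₀ = 9.88 − 8.577 = 1.303 mg/L.
D(2.76) = [0.373×8.014/(0.646−0.373)](e^(−0.373×2.76) − e^(−0.646×2.76)) + 1.303 e^(−0.646×2.76)
= 10.95 × (0.3572 − 0.1681) + 1.303 × 0.1681 = 2.289 mg/L.
DO = 9.88 − 2.289 = 7.591 mg/L.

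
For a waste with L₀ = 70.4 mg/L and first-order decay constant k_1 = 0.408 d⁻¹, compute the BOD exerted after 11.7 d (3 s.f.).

y ≈ 69.8 mg/L

y_t = L₀(1 − e^(−k_1 t)) = 70.4 × (1 − e^(−0.408×11.7))
= 70.4 × (1 − 0.008450) = 70.4 × 0.9916 = 69.81 mg/L.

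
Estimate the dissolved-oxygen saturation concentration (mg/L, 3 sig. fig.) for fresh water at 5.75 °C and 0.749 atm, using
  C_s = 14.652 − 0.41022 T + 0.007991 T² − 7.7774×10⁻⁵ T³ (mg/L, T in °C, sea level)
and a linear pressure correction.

At sea level: C_s = 14.652 − 0.41022×5.75 + 0.007991×5.75² − 7.7774×10⁻⁵×5.75³ = 12.54 mg/L.
Pressure correction: C_s' = 12.54 × 0.749 = 9.394 mg/L.

C_s ≈ 9.39 mg/L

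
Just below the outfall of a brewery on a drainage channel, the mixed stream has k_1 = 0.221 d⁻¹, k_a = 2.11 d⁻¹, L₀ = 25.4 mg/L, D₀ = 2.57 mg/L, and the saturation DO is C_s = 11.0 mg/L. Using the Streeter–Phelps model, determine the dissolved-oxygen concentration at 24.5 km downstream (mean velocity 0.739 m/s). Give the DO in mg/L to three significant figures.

Travel time t = x/v = 24.5 km / (0.739 m/s) = 24500 m / 0.739 m/s = 33150 s = 0.3837 d.
k_1 L₀/(k_a−k_1) = 0.221×25.4/(2.11−0.221) = 5.613/1.889 = 2.972 mg/L.
e^(−k_1 t) = e^(−0.221×0.3837) = 0.9187; e^(−k_a t) = e^(−2.11×0.3837) = 0.4450.
D = 2.972 × (0.9187 − 0.4450) + 2.57 × 0.4450 = 1.408 + 1.144 = 2.551 mg/L.
DO = C_s − D = 11.0 − 2.551 = 8.449 mg/L.

DO ≈ 8.45 mg/L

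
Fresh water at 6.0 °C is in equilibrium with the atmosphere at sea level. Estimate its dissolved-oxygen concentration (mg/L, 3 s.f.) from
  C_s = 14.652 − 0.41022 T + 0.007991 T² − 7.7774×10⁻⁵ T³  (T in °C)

C_s = 14.652 − 0.41022×6.0 + 0.007991×6.0² − 7.7774×10⁻⁵×6.0³ = 12.46 mg/L.

C_s ≈ 12.5 mg/L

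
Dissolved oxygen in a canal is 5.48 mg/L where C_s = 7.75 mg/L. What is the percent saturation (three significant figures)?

70.7 % saturation

% saturation = C/C_s × 100 = 5.48/7.75 × 100 = 70.7 %.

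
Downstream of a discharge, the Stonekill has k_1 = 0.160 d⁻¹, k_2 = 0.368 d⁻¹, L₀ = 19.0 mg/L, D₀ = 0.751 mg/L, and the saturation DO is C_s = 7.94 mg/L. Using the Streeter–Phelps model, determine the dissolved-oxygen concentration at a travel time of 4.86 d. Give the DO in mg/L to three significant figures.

k_1 L₀/(k_2−k_1) = 0.160×19.0/(0.368−0.160) = 3.040/0.2080 = 14.62 mg/L.
e^(−k_1 t) = e^(−0.160×4.860) = 0.4595; e^(−k_2 t) = e^(−0.368×4.860) = 0.1672.
D = 14.62 × (0.4595 − 0.1672) + 0.751 × 0.1672 = 4.272 + 0.1256 = 4.398 mg/L.
DO = C_s − D = 7.94 − 4.398 = 3.542 mg/L.

DO ≈ 3.54 mg/L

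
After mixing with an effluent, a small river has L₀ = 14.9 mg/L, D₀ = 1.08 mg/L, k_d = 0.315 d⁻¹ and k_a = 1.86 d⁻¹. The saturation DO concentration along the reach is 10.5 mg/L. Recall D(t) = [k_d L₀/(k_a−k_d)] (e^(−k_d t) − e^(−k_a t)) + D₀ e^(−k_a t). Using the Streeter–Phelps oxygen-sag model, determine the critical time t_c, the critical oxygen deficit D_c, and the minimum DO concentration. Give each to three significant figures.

t_c ≈ 0.865 d; D_c ≈ 1.92 mg/L; min DO ≈ 8.58 mg/L

At the critical point dD/dt = 0, so k_d L₀ e^(−k_d t) = k_a D. Substituting D(t) from the Streeter–Phelps equation and solving for t gives
t_c = ln[(k_a/k_d)(1 − D₀(k_a−k_d)/(k_d L₀))] / (k_a−k_d).
Here k_a−k_d = 1.545 d⁻¹ and 1 − D₀(k_a−k_d)/(k_d L₀) = 1 − 1.08×1.545/(0.315×14.9) = 0.6445, so
t_c = ln(5.905 × 0.6445) / 1.545 = 1.336 / 1.545 = 0.8650 d.
D_c = (k_d/k_a) L₀ e^(−k_d t_c) = (0.315/1.86) × 14.9 × e^(−0.315×0.8650) = 0.1694 × 14.9 × 0.7615 = 1.922 mg/L.
Minimum DO = C_s − D_c = 10.5 − 1.922 = 8.578 mg/L.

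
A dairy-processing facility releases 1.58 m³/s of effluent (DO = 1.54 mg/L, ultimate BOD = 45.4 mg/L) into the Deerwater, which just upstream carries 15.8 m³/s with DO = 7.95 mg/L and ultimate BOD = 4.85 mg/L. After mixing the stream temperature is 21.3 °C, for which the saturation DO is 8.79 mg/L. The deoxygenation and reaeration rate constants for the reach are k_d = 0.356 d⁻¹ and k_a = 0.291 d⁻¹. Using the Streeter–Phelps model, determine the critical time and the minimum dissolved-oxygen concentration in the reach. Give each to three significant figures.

t_c ≈ 2.64 d; minimum DO ≈ 4.71 mg/L

Mixed DO = (15.8×7.95 + 1.58×1.54)/(15.8+1.58) = 128.0/17.38 = 7.367 mg/L.
Mixed L₀ = (15.8×4.85 + 1.58×45.4)/(17.38) = 148.4/17.38 = 8.536 mg/L.
Initial deficit D₀ = C_s − DO₀ = 8.79 − 7.367 = 1.423 mg/L.
t_c = (1/-0.06500) ln[(0.291/0.356)(1 − 1.423×-0.06500/(0.356×8.536))] = -15.38 × ln(0.8423) = 2.640 d.
D_c = (0.356/0.291) × 8.536 × e^(−0.356×2.640) = 1.223 × 8.536 × 0.3906 = 4.079 mg/L.
Minimum DO = 8.79 − 4.079 = 4.711 mg/L.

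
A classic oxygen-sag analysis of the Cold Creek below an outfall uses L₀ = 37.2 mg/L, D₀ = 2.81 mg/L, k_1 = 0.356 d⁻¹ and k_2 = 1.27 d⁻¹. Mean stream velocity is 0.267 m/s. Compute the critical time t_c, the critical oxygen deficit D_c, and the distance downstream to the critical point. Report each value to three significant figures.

t_c ≈ 1.16 d; D_c ≈ 6.91 mg/L; x_c ≈ 26.7 km

With k_2/k_1 = 3.567 and 1 − D₀(k_2−k_1)/(k_1 L₀) = 0.8061,
t_c = ln(3.567 × 0.8061) / (1.27 − 0.356) = ln(2.876) / 0.9140 = 1.056/0.9140 = 1.156 d.
L(t_c) = L₀ e^(−k_1 t_c) = 37.2 × 0.6627 = 24.65 mg/L, and at the critical point k_2 D_c = k_1 L, so D_c = (0.356/1.27) × 24.65 = 6.911 mg/L.
x_c = v t_c = 0.267 m/s × 1.156 d × 86400 s/d = 26660 m ≈ 26.7 km.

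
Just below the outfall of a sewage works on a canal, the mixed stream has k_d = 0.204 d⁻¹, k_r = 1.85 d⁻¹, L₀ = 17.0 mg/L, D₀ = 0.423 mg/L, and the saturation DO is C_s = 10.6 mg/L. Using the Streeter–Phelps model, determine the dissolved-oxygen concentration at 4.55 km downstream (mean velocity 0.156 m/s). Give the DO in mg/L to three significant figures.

Travel time t = x/v = 4.55 km / (0.156 m/s) = 4550 m / 0.156 m/s = 29170 s = 0.3376 d.
k_d L₀/(k_r−k_d) = 0.204×17.0/(1.85−0.204) = 3.468/1.646 = 2.107 mg/L.
e^(−k_d t) = e^(−0.204×0.3376) = 0.9335; e^(−k_r t) = e^(−1.85×0.3376) = 0.5355.
D = 2.107 × (0.9335 − 0.5355) + 0.423 × 0.5355 = 0.8384 + 0.2265 = 1.065 mg/L.
DO = C_s − D = 10.6 − 1.065 = 9.535 mg/L.

DO ≈ 9.54 mg/L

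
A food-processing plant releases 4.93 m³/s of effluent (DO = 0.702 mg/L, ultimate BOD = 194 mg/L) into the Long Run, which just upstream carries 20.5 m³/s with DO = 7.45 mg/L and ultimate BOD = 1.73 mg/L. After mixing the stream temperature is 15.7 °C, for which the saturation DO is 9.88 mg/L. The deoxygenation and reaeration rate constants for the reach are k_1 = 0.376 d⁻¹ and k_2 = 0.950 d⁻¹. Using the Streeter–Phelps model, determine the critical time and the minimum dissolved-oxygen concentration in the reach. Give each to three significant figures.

Mixed DO = (20.5×7.45 + 4.93×0.702)/(20.5+4.93) = 156.2/25.43 = 6.142 mg/L.
Mixed L₀ = (20.5×1.73 + 4.93×194)/(25.43) = 991.9/25.43 = 39.00 mg/L.
Initial deficit D₀ = C_s − DO₀ = 9.88 − 6.142 = 3.738 mg/L.
t_c = (1/0.5740) ln[(0.950/0.376)(1 − 3.738×0.5740/(0.376×39.00))] = 1.742 × ln(2.157) = 1.339 d.
D_c = (0.376/0.950) × 39.00 × e^(−0.376×1.339) = 0.3958 × 39.00 × 0.6044 = 9.330 mg/L.
Minimum DO = 9.88 − 9.330 = 0.5496 mg/L.

t_c ≈ 1.34 d; minimum DO ≈ 0.550 mg/L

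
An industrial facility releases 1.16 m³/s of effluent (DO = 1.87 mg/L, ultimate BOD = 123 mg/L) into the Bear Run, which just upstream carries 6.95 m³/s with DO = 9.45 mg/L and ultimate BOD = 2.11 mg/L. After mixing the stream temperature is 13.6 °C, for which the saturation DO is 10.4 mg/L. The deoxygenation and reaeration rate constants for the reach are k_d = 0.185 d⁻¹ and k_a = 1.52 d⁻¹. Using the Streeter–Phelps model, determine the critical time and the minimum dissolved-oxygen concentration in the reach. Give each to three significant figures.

Mixed DO = (6.95×9.45 + 1.16×1.87)/(6.95+1.16) = 67.85/8.110 = 8.366 mg/L.
Mixed L₀ = (6.95×2.11 + 1.16×123)/(8.110) = 157.3/8.110 = 19.40 mg/L.
Initial deficit D₀ = C_s − DO₀ = 10.4 − 8.366 = 2.034 mg/L.
t_c = (1/1.335) ln[(1.52/0.185)(1 − 2.034×1.335/(0.185×19.40))] = 0.7491 × ln(2.000) = 0.5191 d.
D_c = (0.185/1.52) × 19.40 × e^(−0.185×0.5191) = 0.1217 × 19.40 × 0.9084 = 2.145 mg/L.
Minimum DO = 10.4 − 2.145 = 8.255 mg/L.

t_c ≈ 0.519 d; minimum DO ≈ 8.25 mg/L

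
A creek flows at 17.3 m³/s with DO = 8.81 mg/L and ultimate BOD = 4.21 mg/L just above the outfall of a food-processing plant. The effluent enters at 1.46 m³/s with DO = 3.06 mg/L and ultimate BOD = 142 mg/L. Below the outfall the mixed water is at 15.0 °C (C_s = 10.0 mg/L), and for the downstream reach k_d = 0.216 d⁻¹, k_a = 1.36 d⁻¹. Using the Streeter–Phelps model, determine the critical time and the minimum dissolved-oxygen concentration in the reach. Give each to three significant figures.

t_c ≈ 0.848 d; minimum DO ≈ 8.03 mg/L

Mixed DO = (17.3×8.81 + 1.46×3.06)/(17.3+1.46) = 156.9/18.76 = 8.363 mg/L.
Mixed L₀ = (17.3×4.21 + 1.46×142)/(18.76) = 280.2/18.76 = 14.93 mg/L.
Initial deficit D₀ = C_s − DO₀ = 10.0 − 8.363 = 1.637 mg/L.
t_c = (1/1.144) ln[(1.36/0.216)(1 − 1.637×1.144/(0.216×14.93))] = 0.8741 × ln(2.640) = 0.8485 d.
D_c = (0.216/1.36) × 14.93 × e^(−0.216×0.8485) = 0.1588 × 14.93 × 0.8325 = 1.975 mg/L.
Minimum DO = 10.0 − 1.975 = 8.025 mg/L.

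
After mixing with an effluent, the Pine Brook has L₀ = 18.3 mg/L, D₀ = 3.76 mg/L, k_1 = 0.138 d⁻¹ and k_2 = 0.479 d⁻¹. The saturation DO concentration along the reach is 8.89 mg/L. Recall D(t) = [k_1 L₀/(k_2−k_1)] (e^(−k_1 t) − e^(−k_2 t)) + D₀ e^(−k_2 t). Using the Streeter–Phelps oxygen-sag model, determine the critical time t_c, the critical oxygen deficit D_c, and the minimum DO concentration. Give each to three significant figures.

t_c ≈ 1.57 d; D_c ≈ 4.24 mg/L; min DO ≈ 4.65 mg/L

With k_2/k_1 = 3.471 and 1 − D₀(k_2−k_1)/(k_1 L₀) = 0.4923,
t_c = ln(3.471 × 0.4923) / (0.479 − 0.138) = ln(1.709) / 0.3410 = 0.5358/0.3410 = 1.571 d.
L(t_c) = L₀ e^(−k_1 t_c) = 18.3 × 0.8051 = 14.73 mg/L, and at the critical point k_2 D_c = k_1 L, so D_c = (0.138/0.479) × 14.73 = 4.245 mg/L.
Minimum DO = C_s − D_c = 8.89 − 4.245 = 4.645 mg/L.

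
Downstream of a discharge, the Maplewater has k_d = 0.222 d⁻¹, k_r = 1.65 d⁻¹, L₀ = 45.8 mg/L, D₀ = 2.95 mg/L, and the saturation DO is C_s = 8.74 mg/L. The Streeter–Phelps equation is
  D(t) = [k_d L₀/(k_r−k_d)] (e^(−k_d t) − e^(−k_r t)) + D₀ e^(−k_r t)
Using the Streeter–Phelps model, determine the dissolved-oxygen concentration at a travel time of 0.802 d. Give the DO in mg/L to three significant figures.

k_d L₀/(k_r−k_d) = 0.222×45.8/(1.65−0.222) = 10.17/1.428 = 7.120 mg/L.
e^(−k_d t) = e^(−0.222×0.8020) = 0.8369; e^(−k_r t) = e^(−1.65×0.8020) = 0.2663.
D = 7.120 × (0.8369 − 0.2663) + 2.95 × 0.2663 = 4.063 + 0.7855 = 4.849 mg/L.
DO = C_s − D = 8.74 − 4.849 = 3.891 mg/L.

DO ≈ 3.89 mg/L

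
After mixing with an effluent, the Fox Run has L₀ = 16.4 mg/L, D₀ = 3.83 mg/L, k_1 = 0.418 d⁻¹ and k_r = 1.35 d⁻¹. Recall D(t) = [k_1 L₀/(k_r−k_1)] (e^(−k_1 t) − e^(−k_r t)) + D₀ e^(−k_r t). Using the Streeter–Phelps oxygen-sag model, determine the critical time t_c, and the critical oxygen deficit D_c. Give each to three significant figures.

t_c ≈ 0.469 d; D_c ≈ 4.17 mg/L

t_c = [1/(k_r−k_1)] ln[(k_r/k_1)(1 − D₀(k_r−k_1)/(k_1 L₀))]
= [1/(1.35−0.418)] ln[(1.35/0.418)(1 − 3.83×0.9320/(0.418×16.4))]
= (1/0.9320) ln[3.230 × 0.4793] = 1.073 × ln(1.548) = 1.073 × 0.4369 = 0.4688 d.
L(t_c) = L₀ e^(−k_1 t_c) = 16.4 × 0.8220 = 13.48 mg/L, and at the critical point k_r D_c = k_1 L, so D_c = (0.418/1.35) × 13.48 = 4.174 mg/L.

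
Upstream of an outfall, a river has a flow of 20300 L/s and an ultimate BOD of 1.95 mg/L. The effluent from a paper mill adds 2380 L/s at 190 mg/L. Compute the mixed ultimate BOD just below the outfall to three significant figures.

Flow-weighted mixing: C = (Q_r C_r + Q_w C_w)/(Q_r + Q_w)
= (20300×1.95 + 2380×190)/(20300 + 2380) = 491800/22680 = 21.68 mg/L.

21.7 mg/L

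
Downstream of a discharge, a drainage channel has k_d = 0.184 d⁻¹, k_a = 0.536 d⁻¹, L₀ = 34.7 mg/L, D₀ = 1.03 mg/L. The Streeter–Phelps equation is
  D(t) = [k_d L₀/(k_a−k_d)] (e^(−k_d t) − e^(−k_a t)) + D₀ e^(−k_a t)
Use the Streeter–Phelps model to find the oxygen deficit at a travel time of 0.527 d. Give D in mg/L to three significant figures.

D ≈ 3.56 mg/L

k_d L₀/(k_a−k_d) = 0.184×34.7/(0.536−0.184) = 6.385/0.3520 = 18.14 mg/L.
e^(−k_d t) = e^(−0.184×0.5270) = 0.9076; e^(−k_a t) = e^(−0.536×0.5270) = 0.7539.
D = 18.14 × (0.9076 − 0.7539) + 1.03 × 0.7539 = 2.787 + 0.7765 = 3.564 mg/L.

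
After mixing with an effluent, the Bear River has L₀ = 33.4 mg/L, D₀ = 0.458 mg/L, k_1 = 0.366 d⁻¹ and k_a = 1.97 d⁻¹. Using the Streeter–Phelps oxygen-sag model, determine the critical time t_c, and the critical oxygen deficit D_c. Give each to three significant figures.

At the critical point dD/dt = 0, so k_1 L₀ e^(−k_1 t) = k_a D. Substituting D(t) from the Streeter–Phelps equation and solving for t gives
t_c = ln[(k_a/k_1)(1 − D₀(k_a−k_1)/(k_1 L₀))] / (k_a−k_1).
Here k_a−k_1 = 1.604 d⁻¹ and 1 − D₀(k_a−k_1)/(k_1 L₀) = 1 − 0.458×1.604/(0.366×33.4) = 0.9399, so
t_c = ln(5.383 × 0.9399) / 1.604 = 1.621 / 1.604 = 1.011 d.
L(t_c) = L₀ e^(−k_1 t_c) = 33.4 × 0.6908 = 23.07 mg/L, and at the critical point k_a D_c = k_1 L, so D_c = (0.366/1.97) × 23.07 = 4.287 mg/L.

t_c ≈ 1.01 d; D_c ≈ 4.29 mg/L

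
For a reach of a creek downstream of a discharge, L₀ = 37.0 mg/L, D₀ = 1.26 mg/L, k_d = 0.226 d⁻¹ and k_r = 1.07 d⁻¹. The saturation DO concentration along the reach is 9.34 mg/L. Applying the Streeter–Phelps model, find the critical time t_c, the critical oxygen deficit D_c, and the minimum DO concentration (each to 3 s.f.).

t_c = [1/(k_r−k_d)] ln[(k_r/k_d)(1 − D₀(k_r−k_d)/(k_d L₀))]
= [1/(1.07−0.226)] ln[(1.07/0.226)(1 − 1.26×0.8440/(0.226×37.0))]
= (1/0.8440) ln[4.735 × 0.8728] = 1.185 × ln(4.132) = 1.185 × 1.419 = 1.681 d.
D_c = (k_d/k_r) L₀ e^(−k_d t_c) = (0.226/1.07) × 37.0 × e^(−0.226×1.681) = 0.2112 × 37.0 × 0.6839 = 5.345 mg/L.
Minimum DO = C_s − D_c = 9.34 − 5.345 = 3.995 mg/L.

t_c ≈ 1.68 d; D_c ≈ 5.34 mg/L; min DO ≈ 4.00 mg/L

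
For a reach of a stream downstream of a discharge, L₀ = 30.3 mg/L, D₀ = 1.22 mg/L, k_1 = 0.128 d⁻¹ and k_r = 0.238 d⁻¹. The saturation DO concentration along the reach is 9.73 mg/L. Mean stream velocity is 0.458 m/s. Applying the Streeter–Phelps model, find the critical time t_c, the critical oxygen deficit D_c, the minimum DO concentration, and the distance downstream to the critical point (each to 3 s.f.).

t_c = [1/(k_r−k_1)] ln[(k_r/k_1)(1 − D₀(k_r−k_1)/(k_1 L₀))]
= [1/(0.238−0.128)] ln[(0.238/0.128)(1 − 1.22×0.1100/(0.128×30.3))]
= (1/0.1100) ln[1.859 × 0.9654] = 9.091 × ln(1.795) = 9.091 × 0.5850 = 5.318 d.
D_c = (k_1/k_r) L₀ e^(−k_1 t_c) = (0.128/0.238) × 30.3 × e^(−0.128×5.318) = 0.5378 × 30.3 × 0.5062 = 8.249 mg/L.
Minimum DO = C_s − D_c = 9.73 − 8.249 = 1.481 mg/L.
x_c = v t_c = 0.458 m/s × 5.318 d × 86400 s/d = 210500 m ≈ 210 km.

t_c ≈ 5.32 d; D_c ≈ 8.25 mg/L; min DO ≈ 1.48 mg/L; x_c ≈ 210 km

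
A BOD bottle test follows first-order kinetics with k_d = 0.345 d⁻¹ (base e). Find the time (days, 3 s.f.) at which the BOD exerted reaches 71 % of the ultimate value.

t ≈ 3.59 d

y/L₀ = 1 − e^(−k_d t) = 0.71 ⇒ e^(−k_d t) = 0.290
t = −ln(0.290) / 0.345 = 1.238 / 0.345 = 3.588 d.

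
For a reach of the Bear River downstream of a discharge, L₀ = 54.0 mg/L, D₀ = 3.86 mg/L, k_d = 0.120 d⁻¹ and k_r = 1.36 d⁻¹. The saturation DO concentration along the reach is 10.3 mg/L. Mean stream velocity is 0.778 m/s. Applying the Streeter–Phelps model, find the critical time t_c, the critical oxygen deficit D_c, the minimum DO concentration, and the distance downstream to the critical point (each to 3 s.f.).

At the critical point dD/dt = 0, so k_d L₀ e^(−k_d t) = k_r D. Substituting D(t) from the Streeter–Phelps equation and solving for t gives
t_c = ln[(k_r/k_d)(1 − D₀(k_r−k_d)/(k_d L₀))] / (k_r−k_d).
Here k_r−k_d = 1.240 d⁻¹ and 1 − D₀(k_r−k_d)/(k_d L₀) = 1 − 3.86×1.240/(0.120×54.0) = 0.2614, so
t_c = ln(11.33 × 0.2614) / 1.240 = 1.086 / 1.240 = 0.8757 d.
D_c = (k_d/k_r) L₀ e^(−k_d t_c) = (0.120/1.36) × 54.0 × e^(−0.120×0.8757) = 0.08824 × 54.0 × 0.9002 = 4.289 mg/L.
Minimum DO = C_s − D_c = 10.3 − 4.289 = 6.011 mg/L.
x_c = v t_c = 0.778 m/s × 0.8757 d × 86400 s/d = 58860 m ≈ 58.9 km.

t_c ≈ 0.876 d; D_c ≈ 4.29 mg/L; min DO ≈ 6.01 mg/L; x_c ≈ 58.9 km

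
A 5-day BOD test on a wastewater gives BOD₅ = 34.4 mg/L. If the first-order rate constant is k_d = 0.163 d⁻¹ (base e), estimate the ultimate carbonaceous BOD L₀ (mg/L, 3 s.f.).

BOD₅ = L₀(1 − e^(−5k_d)) ⇒ L₀ = BOD₅ / (1 − e^(−5×0.163))
= 34.4 / (1 − 0.4426) = 34.4 / 0.5574 = 61.72 mg/L.

L₀ ≈ 61.7 mg/L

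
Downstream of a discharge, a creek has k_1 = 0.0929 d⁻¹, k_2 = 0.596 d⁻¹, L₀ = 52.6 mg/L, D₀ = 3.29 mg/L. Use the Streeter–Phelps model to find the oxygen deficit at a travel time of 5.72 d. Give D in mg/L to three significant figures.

k_1 L₀/(k_2−k_1) = 0.0929×52.6/(0.596−0.0929) = 4.887/0.5031 = 9.713 mg/L.
e^(−k_1 t) = e^(−0.0929×5.720) = 0.5878; e^(−k_2 t) = e^(−0.596×5.720) = 0.03307.
D = 9.713 × (0.5878 − 0.03307) + 3.29 × 0.03307 = 5.388 + 0.1088 = 5.497 mg/L.

D ≈ 5.50 mg/L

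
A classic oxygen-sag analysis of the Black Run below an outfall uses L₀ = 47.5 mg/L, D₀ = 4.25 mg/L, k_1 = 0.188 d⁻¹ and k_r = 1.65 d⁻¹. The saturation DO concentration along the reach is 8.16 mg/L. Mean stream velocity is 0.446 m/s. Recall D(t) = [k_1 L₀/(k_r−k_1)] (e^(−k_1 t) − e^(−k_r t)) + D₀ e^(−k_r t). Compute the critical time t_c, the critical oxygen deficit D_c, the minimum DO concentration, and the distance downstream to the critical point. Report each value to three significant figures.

At the critical point dD/dt = 0, so k_1 L₀ e^(−k_1 t) = k_r D. Substituting D(t) from the Streeter–Phelps equation and solving for t gives
t_c = ln[(k_r/k_1)(1 − D₀(k_r−k_1)/(k_1 L₀))] / (k_r−k_1).
Here k_r−k_1 = 1.462 d⁻¹ and 1 − D₀(k_r−k_1)/(k_1 L₀) = 1 − 4.25×1.462/(0.188×47.5) = 0.3042, so
t_c = ln(8.777 × 0.3042) / 1.462 = 0.9820 / 1.462 = 0.6717 d.
L(t_c) = L₀ e^(−k_1 t_c) = 47.5 × 0.8814 = 41.87 mg/L, and at the critical point k_r D_c = k_1 L, so D_c = (0.188/1.65) × 41.87 = 4.770 mg/L.
Minimum DO = C_s − D_c = 8.16 − 4.770 = 3.390 mg/L.
x_c = v t_c = 0.446 m/s × 0.6717 d × 86400 s/d = 25880 m ≈ 25.9 km.

t_c ≈ 0.672 d; D_c ≈ 4.77 mg/L; min DO ≈ 3.39 mg/L; x_c ≈ 25.9 km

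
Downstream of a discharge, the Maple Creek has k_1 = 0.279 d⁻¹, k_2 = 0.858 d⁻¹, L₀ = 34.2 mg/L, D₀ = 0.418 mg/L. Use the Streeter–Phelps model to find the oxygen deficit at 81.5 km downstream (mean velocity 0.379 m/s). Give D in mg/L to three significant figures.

Travel time t = x/v = 81.5 km / (0.379 m/s) = 81500 m / 0.379 m/s = 215000 s = 2.489 d.
k_1 L₀/(k_2−k_1) = 0.279×34.2/(0.858−0.279) = 9.542/0.5790 = 16.48 mg/L.
e^(−k_1 t) = e^(−0.279×2.489) = 0.4994; e^(−k_2 t) = e^(−0.858×2.489) = 0.1182.
D = 16.48 × (0.4994 − 0.1182) + 0.418 × 0.1182 = 6.282 + 0.04940 = 6.331 mg/L.

D ≈ 6.33 mg/L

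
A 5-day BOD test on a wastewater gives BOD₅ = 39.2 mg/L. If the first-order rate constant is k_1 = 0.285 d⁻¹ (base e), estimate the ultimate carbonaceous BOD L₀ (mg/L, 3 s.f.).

BOD₅ = L₀(1 − e^(−5k_1)) ⇒ L₀ = BOD₅ / (1 − e^(−5×0.285))
= 39.2 / (1 − 0.2405) = 39.2 / 0.7595 = 51.61 mg/L.

L₀ ≈ 51.6 mg/L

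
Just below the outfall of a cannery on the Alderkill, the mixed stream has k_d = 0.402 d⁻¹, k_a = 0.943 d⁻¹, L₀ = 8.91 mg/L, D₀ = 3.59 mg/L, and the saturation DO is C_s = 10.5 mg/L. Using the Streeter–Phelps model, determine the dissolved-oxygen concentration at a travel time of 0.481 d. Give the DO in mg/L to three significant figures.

DO ≈ 6.97 mg/L

k_d L₀/(k_a−k_d) = 0.402×8.91/(0.943−0.402) = 3.582/0.5410 = 6.621 mg/L.
e^(−k_d t) = e^(−0.402×0.4810) = 0.8242; e^(−k_a t) = e^(−0.943×0.4810) = 0.6353.
D = 6.621 × (0.8242 − 0.6353) + 3.59 × 0.6353 = 1.250 + 2.281 = 3.531 mg/L.
DO = C_s − D = 10.5 − 3.531 = 6.969 mg/L.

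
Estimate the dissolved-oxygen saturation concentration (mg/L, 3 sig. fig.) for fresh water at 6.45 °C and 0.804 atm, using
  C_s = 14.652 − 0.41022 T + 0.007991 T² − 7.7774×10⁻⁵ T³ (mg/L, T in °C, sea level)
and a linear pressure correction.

At sea level: C_s = 14.652 − 0.41022×6.45 + 0.007991×6.45² − 7.7774×10⁻⁵×6.45³ = 12.32 mg/L.
Pressure correction: C_s' = 12.32 × 0.804 = 9.903 mg/L.

C_s ≈ 9.90 mg/L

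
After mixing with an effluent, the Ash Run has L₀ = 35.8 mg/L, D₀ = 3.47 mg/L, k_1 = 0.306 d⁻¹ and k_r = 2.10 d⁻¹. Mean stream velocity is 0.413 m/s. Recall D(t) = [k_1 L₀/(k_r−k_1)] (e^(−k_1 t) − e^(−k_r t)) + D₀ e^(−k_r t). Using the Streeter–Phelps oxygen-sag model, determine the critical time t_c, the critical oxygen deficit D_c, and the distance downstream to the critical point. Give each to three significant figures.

t_c ≈ 0.605 d; D_c ≈ 4.33 mg/L; x_c ≈ 21.6 km

At the critical point dD/dt = 0, so k_1 L₀ e^(−k_1 t) = k_r D. Substituting D(t) from the Streeter–Phelps equation and solving for t gives
t_c = ln[(k_r/k_1)(1 − D₀(k_r−k_1)/(k_1 L₀))] / (k_r−k_1).
Here k_r−k_1 = 1.794 d⁻¹ and 1 − D₀(k_r−k_1)/(k_1 L₀) = 1 − 3.47×1.794/(0.306×35.8) = 0.4317, so
t_c = ln(6.863 × 0.4317) / 1.794 = 1.086 / 1.794 = 0.6054 d.
D_c = (k_1/k_r) L₀ e^(−k_1 t_c) = (0.306/2.10) × 35.8 × e^(−0.306×0.6054) = 0.1457 × 35.8 × 0.8309 = 4.334 mg/L.
x_c = v t_c = 0.413 m/s × 0.6054 d × 86400 s/d = 21600 m ≈ 21.6 km.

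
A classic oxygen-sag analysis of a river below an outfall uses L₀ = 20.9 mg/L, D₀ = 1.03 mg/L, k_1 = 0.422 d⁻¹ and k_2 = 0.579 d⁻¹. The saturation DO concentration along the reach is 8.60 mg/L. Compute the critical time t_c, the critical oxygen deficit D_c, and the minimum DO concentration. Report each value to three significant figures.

t_c = [1/(k_2−k_1)] ln[(k_2/k_1)(1 − D₀(k_2−k_1)/(k_1 L₀))]
= [1/(0.579−0.422)] ln[(0.579/0.422)(1 − 1.03×0.1570/(0.422×20.9))]
= (1/0.1570) ln[1.372 × 0.9817] = 6.369 × ln(1.347) = 6.369 × 0.2978 = 1.897 d.
D_c = (k_1/k_2) L₀ e^(−k_1 t_c) = (0.422/0.579) × 20.9 × e^(−0.422×1.897) = 0.7288 × 20.9 × 0.4491 = 6.842 mg/L.
Minimum DO = C_s − D_c = 8.60 − 6.842 = 1.758 mg/L.

t_c ≈ 1.90 d; D_c ≈ 6.84 mg/L; min DO ≈ 1.76 mg/L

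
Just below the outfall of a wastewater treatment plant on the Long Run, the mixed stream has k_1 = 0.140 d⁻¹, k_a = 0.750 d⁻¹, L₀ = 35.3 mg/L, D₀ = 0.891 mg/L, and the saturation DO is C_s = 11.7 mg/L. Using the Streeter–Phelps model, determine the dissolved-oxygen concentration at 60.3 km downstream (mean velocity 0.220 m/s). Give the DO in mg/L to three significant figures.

DO ≈ 7.17 mg/L

Travel time t = x/v = 60.3 km / (0.220 m/s) = 60300 m / 0.220 m/s = 274100 s = 3.172 d.
k_1 L₀/(k_a−k_1) = 0.140×35.3/(0.750−0.140) = 4.942/0.6100 = 8.102 mg/L.
e^(−k_1 t) = e^(−0.140×3.172) = 0.6414; e^(−k_a t) = e^(−0.750×3.172) = 0.09262.
D = 8.102 × (0.6414 − 0.09262) + 0.891 × 0.09262 = 4.446 + 0.08252 = 4.528 mg/L.
DO = C_s − D = 11.7 − 4.528 = 7.172 mg/L.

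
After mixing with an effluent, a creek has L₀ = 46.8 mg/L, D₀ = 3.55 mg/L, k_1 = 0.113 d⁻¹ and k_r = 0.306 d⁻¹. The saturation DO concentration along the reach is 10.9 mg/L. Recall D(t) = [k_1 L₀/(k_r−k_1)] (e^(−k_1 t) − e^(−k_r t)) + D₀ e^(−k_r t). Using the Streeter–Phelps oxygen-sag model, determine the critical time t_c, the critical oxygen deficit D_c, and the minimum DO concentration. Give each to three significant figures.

t_c ≈ 4.44 d; D_c ≈ 10.5 mg/L; min DO ≈ 0.439 mg/L

At the critical point dD/dt = 0, so k_1 L₀ e^(−k_1 t) = k_r D. Substituting D(t) from the Streeter–Phelps equation and solving for t gives
t_c = ln[(k_r/k_1)(1 − D₀(k_r−k_1)/(k_1 L₀))] / (k_r−k_1).
Here k_r−k_1 = 0.1930 d⁻¹ and 1 − D₀(k_r−k_1)/(k_1 L₀) = 1 − 3.55×0.1930/(0.113×46.8) = 0.8704, so
t_c = ln(2.708 × 0.8704) / 0.1930 = 0.8574 / 0.1930 = 4.443 d.
L(t_c) = L₀ e^(−k_1 t_c) = 46.8 × 0.6053 = 28.33 mg/L, and at the critical point k_r D_c = k_1 L, so D_c = (0.113/0.306) × 28.33 = 10.46 mg/L.
Minimum DO = C_s − D_c = 10.9 − 10.46 = 0.4389 mg/L.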